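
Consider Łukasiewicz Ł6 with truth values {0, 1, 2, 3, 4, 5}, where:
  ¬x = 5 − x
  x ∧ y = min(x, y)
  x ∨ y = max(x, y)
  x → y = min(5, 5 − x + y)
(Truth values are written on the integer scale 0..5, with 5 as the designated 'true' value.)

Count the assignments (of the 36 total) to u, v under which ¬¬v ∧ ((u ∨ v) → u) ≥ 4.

5

value 5: 1 assignment (counts)
value 4: 4 assignments (counts)
value 3: 7 assignments
value 2: 9 assignments
value 1: 8 assignments
value 0: 7 assignments
So 5 of the 36 assignments meet the threshold.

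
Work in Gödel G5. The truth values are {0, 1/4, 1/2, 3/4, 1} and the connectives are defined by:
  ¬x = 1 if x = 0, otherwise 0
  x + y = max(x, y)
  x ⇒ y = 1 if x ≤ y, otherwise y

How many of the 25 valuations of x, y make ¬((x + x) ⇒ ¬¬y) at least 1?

4

value 1: 4 assignments (counts)
value 0: 21 assignments
So 4 of the 25 assignments meet the threshold.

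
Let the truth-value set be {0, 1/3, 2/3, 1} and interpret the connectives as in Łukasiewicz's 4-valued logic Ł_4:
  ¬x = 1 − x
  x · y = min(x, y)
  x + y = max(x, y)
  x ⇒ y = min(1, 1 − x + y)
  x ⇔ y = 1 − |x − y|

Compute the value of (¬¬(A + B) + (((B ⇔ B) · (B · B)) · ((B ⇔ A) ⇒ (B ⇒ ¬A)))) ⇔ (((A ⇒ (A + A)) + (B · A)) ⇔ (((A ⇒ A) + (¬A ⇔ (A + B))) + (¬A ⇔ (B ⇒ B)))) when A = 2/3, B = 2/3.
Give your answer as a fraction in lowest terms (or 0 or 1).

2/3

A + B = 2/3 + 2/3 = 2/3
¬(A + B) = ¬2/3 = 1/3
¬¬(A + B) = ¬1/3 = 2/3
B ⇔ B = 2/3 ⇔ 2/3 = 1
B · B = 2/3 · 2/3 = 2/3
(B ⇔ B) · (B · B) = 1 · 2/3 = 2/3
B ⇔ A = 2/3 ⇔ 2/3 = 1
¬A = ¬2/3 = 1/3
B ⇒ ¬A = 2/3 ⇒ 1/3 = 2/3
(B ⇔ A) ⇒ (B ⇒ ¬A) = 1 ⇒ 2/3 = 2/3
((B ⇔ B) · (B · B)) · ((B ⇔ A) ⇒ (B ⇒ ¬A)) = 2/3 · 2/3 = 2/3
¬¬(A + B) + (((B ⇔ B) · (B · B)) · ((B ⇔ A) ⇒ (B ⇒ ¬A))) = 2/3 + 2/3 = 2/3
A + A = 2/3 + 2/3 = 2/3
A ⇒ (A + A) = 2/3 ⇒ 2/3 = 1
B · A = 2/3 · 2/3 = 2/3
(A ⇒ (A + A)) + (B · A) = 1 + 2/3 = 1
A ⇒ A = 2/3 ⇒ 2/3 = 1
¬A = ¬2/3 = 1/3
A + B = 2/3 + 2/3 = 2/3
¬A ⇔ (A + B) = 1/3 ⇔ 2/3 = 2/3
(A ⇒ A) + (¬A ⇔ (A + B)) = 1 + 2/3 = 1
¬A = ¬2/3 = 1/3
B ⇒ B = 2/3 ⇒ 2/3 = 1
¬A ⇔ (B ⇒ B) = 1/3 ⇔ 1 = 1/3
((A ⇒ A) + (¬A ⇔ (A + B))) + (¬A ⇔ (B ⇒ B)) = 1 + 1/3 = 1
((A ⇒ (A + A)) + (B · A)) ⇔ (((A ⇒ A) + (¬A ⇔ (A + B))) + (¬A ⇔ (B ⇒ B))) = 1 ⇔ 1 = 1
(¬¬(A + B) + (((B ⇔ B) · (B · B)) · ((B ⇔ A) ⇒ (B ⇒ ¬A)))) ⇔ (((A ⇒ (A + A)) + (B · A)) ⇔ (((A ⇒ A) + (¬A ⇔ (A + B))) + (¬A ⇔ (B ⇒ B)))) = 2/3 ⇔ 1 = 2/3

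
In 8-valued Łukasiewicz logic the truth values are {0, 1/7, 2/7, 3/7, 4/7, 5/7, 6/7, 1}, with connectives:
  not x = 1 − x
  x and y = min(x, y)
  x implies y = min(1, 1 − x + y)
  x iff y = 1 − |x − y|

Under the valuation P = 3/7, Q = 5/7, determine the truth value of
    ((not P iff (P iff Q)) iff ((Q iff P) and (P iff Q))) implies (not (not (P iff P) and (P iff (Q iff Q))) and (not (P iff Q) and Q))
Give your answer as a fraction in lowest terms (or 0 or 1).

not P = not 3/7 = 4/7
P iff Q = 3/7 iff 5/7 = 5/7
not P iff (P iff Q) = 4/7 iff 5/7 = 6/7
Q iff P = 5/7 iff 3/7 = 5/7
P iff Q = 3/7 iff 5/7 = 5/7
(Q iff P) and (P iff Q) = 5/7 and 5/7 = 5/7
(not P iff (P iff Q)) iff ((Q iff P) and (P iff Q)) = 6/7 iff 5/7 = 6/7
P iff P = 3/7 iff 3/7 = 1
not (P iff P) = not 1 = 0
Q iff Q = 5/7 iff 5/7 = 1
P iff (Q iff Q) = 3/7 iff 1 = 3/7
not (P iff P) and (P iff (Q iff Q)) = 0 and 3/7 = 0
not (not (P iff P) and (P iff (Q iff Q))) = not 0 = 1
P iff Q = 3/7 iff 5/7 = 5/7
not (P iff Q) = not 5/7 = 2/7
not (P iff Q) and Q = 2/7 and 5/7 = 2/7
not (not (P iff P) and (P iff (Q iff Q))) and (not (P iff Q) and Q) = 1 and 2/7 = 2/7
((not P iff (P iff Q)) iff ((Q iff P) and (P iff Q))) implies (not (not (P iff P) and (P iff (Q iff Q))) and (not (P iff Q) and Q)) = 6/7 implies 2/7 = 3/7

3/7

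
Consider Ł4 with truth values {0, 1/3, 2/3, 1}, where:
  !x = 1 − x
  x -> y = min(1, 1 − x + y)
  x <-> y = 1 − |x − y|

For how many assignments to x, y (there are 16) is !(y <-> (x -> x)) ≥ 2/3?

x = 0, y = 0 ↦ 1  ≥
x = 0, y = 1/3 ↦ 2/3  ≥
x = 0, y = 2/3 ↦ 1/3  <
x = 0, y = 1 ↦ 0  <
x = 1/3, y = 0 ↦ 1  ≥
x = 1/3, y = 1/3 ↦ 2/3  ≥
x = 1/3, y = 2/3 ↦ 1/3  <
x = 1/3, y = 1 ↦ 0  <
x = 2/3, y = 0 ↦ 1  ≥
x = 2/3, y = 1/3 ↦ 2/3  ≥
x = 2/3, y = 2/3 ↦ 1/3  <
x = 2/3, y = 1 ↦ 0  <
x = 1, y = 0 ↦ 1  ≥
x = 1, y = 1/3 ↦ 2/3  ≥
x = 1, y = 2/3 ↦ 1/3  <
x = 1, y = 1 ↦ 0  <
So 8 of the 16 assignments meet the threshold.

8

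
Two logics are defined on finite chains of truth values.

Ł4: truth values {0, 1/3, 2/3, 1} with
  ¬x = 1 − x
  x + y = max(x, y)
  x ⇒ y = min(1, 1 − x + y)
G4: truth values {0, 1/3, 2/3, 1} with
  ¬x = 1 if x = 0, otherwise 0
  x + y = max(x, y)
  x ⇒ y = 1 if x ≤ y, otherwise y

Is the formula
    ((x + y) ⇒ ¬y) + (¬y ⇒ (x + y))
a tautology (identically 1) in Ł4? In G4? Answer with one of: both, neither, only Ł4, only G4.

both

In Ł4: every assignment gives 1 — tautology.
In G4: every assignment gives 1 — tautology.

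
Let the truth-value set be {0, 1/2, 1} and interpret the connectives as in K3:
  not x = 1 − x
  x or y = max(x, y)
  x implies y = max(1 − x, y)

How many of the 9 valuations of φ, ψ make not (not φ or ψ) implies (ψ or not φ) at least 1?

φ = 0, ψ = 0 ↦ 1  ≥
φ = 0, ψ = 1/2 ↦ 1  ≥
φ = 0, ψ = 1 ↦ 1  ≥
φ = 1/2, ψ = 0 ↦ 1/2  <
φ = 1/2, ψ = 1/2 ↦ 1/2  <
φ = 1/2, ψ = 1 ↦ 1  ≥
φ = 1, ψ = 0 ↦ 0  <
φ = 1, ψ = 1/2 ↦ 1/2  <
φ = 1, ψ = 1 ↦ 1  ≥
So 5 of the 9 assignments meet the threshold.

5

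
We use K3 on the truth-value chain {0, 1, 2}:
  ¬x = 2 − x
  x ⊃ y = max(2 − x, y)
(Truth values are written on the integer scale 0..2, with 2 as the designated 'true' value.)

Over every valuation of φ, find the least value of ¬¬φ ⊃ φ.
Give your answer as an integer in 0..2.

1

Take φ = 1:
¬φ = ¬1 = 1
¬¬φ = ¬1 = 1
¬¬φ ⊃ φ = 1 ⊃ 1 = 1
No assignment yields a value below 1, so this is the minimum.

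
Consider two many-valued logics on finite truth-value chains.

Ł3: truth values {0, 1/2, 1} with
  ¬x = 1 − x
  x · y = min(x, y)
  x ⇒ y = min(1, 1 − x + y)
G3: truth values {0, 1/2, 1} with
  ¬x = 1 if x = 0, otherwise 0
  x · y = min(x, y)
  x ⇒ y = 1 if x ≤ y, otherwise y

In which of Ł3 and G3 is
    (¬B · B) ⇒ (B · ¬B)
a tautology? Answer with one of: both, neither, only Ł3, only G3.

In Ł3: every assignment gives 1 — tautology.
In G3: every assignment gives 1 — tautology.

both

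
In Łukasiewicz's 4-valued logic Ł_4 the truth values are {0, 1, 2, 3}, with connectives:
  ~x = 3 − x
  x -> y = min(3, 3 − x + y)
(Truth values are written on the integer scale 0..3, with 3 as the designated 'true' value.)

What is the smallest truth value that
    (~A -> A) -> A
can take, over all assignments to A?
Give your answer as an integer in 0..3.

2

Take A = 1:
~A = ~1 = 2
~A -> A = 2 -> 1 = 2
(~A -> A) -> A = 2 -> 1 = 2
No assignment yields a value below 2, so this is the minimum.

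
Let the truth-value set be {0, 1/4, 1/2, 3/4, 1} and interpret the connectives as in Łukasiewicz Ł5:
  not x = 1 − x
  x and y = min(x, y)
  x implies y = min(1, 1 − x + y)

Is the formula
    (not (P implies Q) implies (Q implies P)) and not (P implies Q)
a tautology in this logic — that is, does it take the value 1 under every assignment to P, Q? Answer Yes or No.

No

Counterexample: take P = 0, Q = 0.
P implies Q = 0 implies 0 = 1
not (P implies Q) = not 1 = 0
Q implies P = 0 implies 0 = 1
not (P implies Q) implies (Q implies P) = 0 implies 1 = 1
P implies Q = 0 implies 0 = 1
not (P implies Q) = not 1 = 0
(not (P implies Q) implies (Q implies P)) and not (P implies Q) = 1 and 0 = 0
This gives 0 ≠ 1.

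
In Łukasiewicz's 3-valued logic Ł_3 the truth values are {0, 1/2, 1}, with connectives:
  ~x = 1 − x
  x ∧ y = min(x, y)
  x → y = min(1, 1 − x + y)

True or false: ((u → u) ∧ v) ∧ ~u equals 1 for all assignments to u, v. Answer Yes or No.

Counterexample: take u = 0, v = 0.
u → u = 0 → 0 = 1
(u → u) ∧ v = 1 ∧ 0 = 0
~u = ~0 = 1
((u → u) ∧ v) ∧ ~u = 0 ∧ 1 = 0
This gives 0 ≠ 1.

No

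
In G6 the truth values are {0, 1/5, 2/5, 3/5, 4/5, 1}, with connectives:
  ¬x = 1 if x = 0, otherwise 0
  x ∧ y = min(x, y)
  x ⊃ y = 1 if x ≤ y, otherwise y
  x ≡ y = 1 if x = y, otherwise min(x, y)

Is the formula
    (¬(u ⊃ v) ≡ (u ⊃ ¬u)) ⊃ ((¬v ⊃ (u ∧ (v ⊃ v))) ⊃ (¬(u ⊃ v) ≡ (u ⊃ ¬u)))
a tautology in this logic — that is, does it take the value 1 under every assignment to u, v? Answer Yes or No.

At u = 2/5, v = 4/5, for instance:
u ⊃ v = 2/5 ⊃ 4/5 = 1
¬(u ⊃ v) = ¬1 = 0
¬u = ¬2/5 = 0
u ⊃ ¬u = 2/5 ⊃ 0 = 0
¬(u ⊃ v) ≡ (u ⊃ ¬u) = 0 ≡ 0 = 1
¬v = ¬4/5 = 0
v ⊃ v = 4/5 ⊃ 4/5 = 1
u ∧ (v ⊃ v) = 2/5 ∧ 1 = 2/5
¬v ⊃ (u ∧ (v ⊃ v)) = 0 ⊃ 2/5 = 1
(¬v ⊃ (u ∧ (v ⊃ v))) ⊃ (¬(u ⊃ v) ≡ (u ⊃ ¬u)) = 1 ⊃ 1 = 1
(¬(u ⊃ v) ≡ (u ⊃ ¬u)) ⊃ ((¬v ⊃ (u ∧ (v ⊃ v))) ⊃ (¬(u ⊃ v) ≡ (u ⊃ ¬u))) = 1 ⊃ 1 = 1
and checking the remaining 35 assignments likewise gives ≥ 1 in every case.

Yes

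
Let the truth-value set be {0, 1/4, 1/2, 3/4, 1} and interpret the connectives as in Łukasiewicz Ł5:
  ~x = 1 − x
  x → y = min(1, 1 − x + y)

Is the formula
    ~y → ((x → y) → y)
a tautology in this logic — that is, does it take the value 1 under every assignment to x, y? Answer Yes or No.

Counterexample: take x = 0, y = 0.
~y = ~0 = 1
x → y = 0 → 0 = 1
(x → y) → y = 1 → 0 = 0
~y → ((x → y) → y) = 1 → 0 = 0
This gives 0 ≠ 1.

No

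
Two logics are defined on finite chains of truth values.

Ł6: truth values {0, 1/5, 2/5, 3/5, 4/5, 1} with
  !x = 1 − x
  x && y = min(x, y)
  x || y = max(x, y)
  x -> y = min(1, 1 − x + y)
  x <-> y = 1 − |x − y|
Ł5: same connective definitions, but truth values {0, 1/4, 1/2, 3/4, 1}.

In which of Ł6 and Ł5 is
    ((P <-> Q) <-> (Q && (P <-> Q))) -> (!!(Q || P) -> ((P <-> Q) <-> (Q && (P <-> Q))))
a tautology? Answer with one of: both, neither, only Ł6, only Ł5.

In Ł6: every assignment gives 1 — tautology.
In Ł5: every assignment gives 1 — tautology.

both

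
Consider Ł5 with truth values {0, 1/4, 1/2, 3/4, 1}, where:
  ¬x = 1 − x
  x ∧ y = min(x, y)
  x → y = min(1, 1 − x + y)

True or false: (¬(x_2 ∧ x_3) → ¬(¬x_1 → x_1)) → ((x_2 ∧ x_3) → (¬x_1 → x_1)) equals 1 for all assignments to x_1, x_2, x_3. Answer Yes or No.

No

Counterexample: take x_1 = 0, x_2 = 1/4, x_3 = 1/4.
x_2 ∧ x_3 = 1/4 ∧ 1/4 = 1/4
¬(x_2 ∧ x_3) = ¬1/4 = 3/4
¬x_1 = ¬0 = 1
¬x_1 → x_1 = 1 → 0 = 0
¬(¬x_1 → x_1) = ¬0 = 1
¬(x_2 ∧ x_3) → ¬(¬x_1 → x_1) = 3/4 → 1 = 1
x_2 ∧ x_3 = 1/4 ∧ 1/4 = 1/4
¬x_1 = ¬0 = 1
¬x_1 → x_1 = 1 → 0 = 0
(x_2 ∧ x_3) → (¬x_1 → x_1) = 1/4 → 0 = 3/4
(¬(x_2 ∧ x_3) → ¬(¬x_1 → x_1)) → ((x_2 ∧ x_3) → (¬x_1 → x_1)) = 1 → 3/4 = 3/4
This gives 3/4 ≠ 1.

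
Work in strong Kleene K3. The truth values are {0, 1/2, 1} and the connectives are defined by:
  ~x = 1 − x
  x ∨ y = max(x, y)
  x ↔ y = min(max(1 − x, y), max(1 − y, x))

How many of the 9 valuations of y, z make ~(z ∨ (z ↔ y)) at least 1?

y = 0, z = 0 ↦ 0  <
y = 0, z = 1/2 ↦ 1/2  <
y = 0, z = 1 ↦ 0  <
y = 1/2, z = 0 ↦ 1/2  <
y = 1/2, z = 1/2 ↦ 1/2  <
y = 1/2, z = 1 ↦ 0  <
y = 1, z = 0 ↦ 1  ≥
y = 1, z = 1/2 ↦ 1/2  <
y = 1, z = 1 ↦ 0  <
So 1 of the 9 assignments meets the threshold.

1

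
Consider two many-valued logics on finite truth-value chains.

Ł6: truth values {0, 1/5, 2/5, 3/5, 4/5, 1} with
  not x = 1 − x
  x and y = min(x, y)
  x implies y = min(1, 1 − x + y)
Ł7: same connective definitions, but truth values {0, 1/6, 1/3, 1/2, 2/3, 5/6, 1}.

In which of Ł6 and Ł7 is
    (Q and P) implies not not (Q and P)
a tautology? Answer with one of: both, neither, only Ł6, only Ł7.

both

In Ł6: every assignment gives 1 — tautology.
In Ł7: every assignment gives 1 — tautology.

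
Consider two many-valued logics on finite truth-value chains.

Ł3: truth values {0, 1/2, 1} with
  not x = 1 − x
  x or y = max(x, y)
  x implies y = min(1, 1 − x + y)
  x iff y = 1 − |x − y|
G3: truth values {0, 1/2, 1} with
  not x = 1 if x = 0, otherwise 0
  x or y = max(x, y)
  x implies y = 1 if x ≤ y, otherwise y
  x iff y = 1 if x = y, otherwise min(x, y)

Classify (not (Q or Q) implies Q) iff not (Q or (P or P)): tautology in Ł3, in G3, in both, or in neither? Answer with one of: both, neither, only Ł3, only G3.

neither

In Ł3: at P = 0, Q = 0 the value is 0 — not a tautology.
In G3: at P = 0, Q = 0 the value is 0 — not a tautology.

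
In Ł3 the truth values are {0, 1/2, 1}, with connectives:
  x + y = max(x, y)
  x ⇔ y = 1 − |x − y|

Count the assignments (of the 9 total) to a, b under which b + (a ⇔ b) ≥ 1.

a = 0, b = 0 ↦ 1  ≥
a = 0, b = 1/2 ↦ 1/2  <
a = 0, b = 1 ↦ 1  ≥
a = 1/2, b = 0 ↦ 1/2  <
a = 1/2, b = 1/2 ↦ 1  ≥
a = 1/2, b = 1 ↦ 1  ≥
a = 1, b = 0 ↦ 0  <
a = 1, b = 1/2 ↦ 1/2  <
a = 1, b = 1 ↦ 1  ≥
So 5 of the 9 assignments meet the threshold.

5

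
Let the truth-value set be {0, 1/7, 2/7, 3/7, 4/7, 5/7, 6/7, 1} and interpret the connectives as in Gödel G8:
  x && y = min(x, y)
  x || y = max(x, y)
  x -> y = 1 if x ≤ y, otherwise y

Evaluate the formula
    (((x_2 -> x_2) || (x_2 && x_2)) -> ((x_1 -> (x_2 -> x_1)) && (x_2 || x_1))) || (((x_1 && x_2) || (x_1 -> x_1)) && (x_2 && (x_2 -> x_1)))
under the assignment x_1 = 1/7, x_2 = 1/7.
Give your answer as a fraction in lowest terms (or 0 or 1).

1/7

x_2 -> x_2 = 1/7 -> 1/7 = 1
x_2 && x_2 = 1/7 && 1/7 = 1/7
(x_2 -> x_2) || (x_2 && x_2) = 1 || 1/7 = 1
x_2 -> x_1 = 1/7 -> 1/7 = 1
x_1 -> (x_2 -> x_1) = 1/7 -> 1 = 1
x_2 || x_1 = 1/7 || 1/7 = 1/7
(x_1 -> (x_2 -> x_1)) && (x_2 || x_1) = 1 && 1/7 = 1/7
((x_2 -> x_2) || (x_2 && x_2)) -> ((x_1 -> (x_2 -> x_1)) && (x_2 || x_1)) = 1 -> 1/7 = 1/7
x_1 && x_2 = 1/7 && 1/7 = 1/7
x_1 -> x_1 = 1/7 -> 1/7 = 1
(x_1 && x_2) || (x_1 -> x_1) = 1/7 || 1 = 1
x_2 -> x_1 = 1/7 -> 1/7 = 1
x_2 && (x_2 -> x_1) = 1/7 && 1 = 1/7
((x_1 && x_2) || (x_1 -> x_1)) && (x_2 && (x_2 -> x_1)) = 1 && 1/7 = 1/7
(((x_2 -> x_2) || (x_2 && x_2)) -> ((x_1 -> (x_2 -> x_1)) && (x_2 || x_1))) || (((x_1 && x_2) || (x_1 -> x_1)) && (x_2 && (x_2 -> x_1))) = 1/7 || 1/7 = 1/7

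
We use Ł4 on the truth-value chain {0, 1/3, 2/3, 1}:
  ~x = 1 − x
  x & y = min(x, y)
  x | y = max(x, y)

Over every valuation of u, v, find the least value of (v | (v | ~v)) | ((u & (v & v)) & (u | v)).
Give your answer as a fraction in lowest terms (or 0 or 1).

2/3

Take u = 0, v = 1/3:
~v = ~1/3 = 2/3
v | ~v = 1/3 | 2/3 = 2/3
v | (v | ~v) = 1/3 | 2/3 = 2/3
v & v = 1/3 & 1/3 = 1/3
u & (v & v) = 0 & 1/3 = 0
u | v = 0 | 1/3 = 1/3
(u & (v & v)) & (u | v) = 0 & 1/3 = 0
(v | (v | ~v)) | ((u & (v & v)) & (u | v)) = 2/3 | 0 = 2/3
No assignment yields a value below 2/3, so this is the minimum.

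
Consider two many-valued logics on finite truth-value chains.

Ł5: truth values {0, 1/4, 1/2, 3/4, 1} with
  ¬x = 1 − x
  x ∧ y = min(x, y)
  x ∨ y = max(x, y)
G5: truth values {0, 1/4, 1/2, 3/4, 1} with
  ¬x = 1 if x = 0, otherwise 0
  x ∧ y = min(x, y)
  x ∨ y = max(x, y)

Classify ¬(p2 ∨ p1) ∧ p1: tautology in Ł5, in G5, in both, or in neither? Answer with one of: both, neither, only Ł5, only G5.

neither

In Ł5: at p1 = 0, p2 = 0 the value is 0 — not a tautology.
In G5: at p1 = 0, p2 = 0 the value is 0 — not a tautology.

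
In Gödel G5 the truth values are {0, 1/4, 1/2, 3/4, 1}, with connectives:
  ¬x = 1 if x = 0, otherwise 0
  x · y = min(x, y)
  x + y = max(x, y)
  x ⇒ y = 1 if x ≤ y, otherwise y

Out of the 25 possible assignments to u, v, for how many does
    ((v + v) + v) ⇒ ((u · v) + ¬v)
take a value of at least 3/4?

16

value 1: 15 assignments (counts)
value 3/4: 1 assignment (counts)
value 1/2: 2 assignments
value 1/4: 3 assignments
value 0: 4 assignments
So 16 of the 25 assignments meet the threshold.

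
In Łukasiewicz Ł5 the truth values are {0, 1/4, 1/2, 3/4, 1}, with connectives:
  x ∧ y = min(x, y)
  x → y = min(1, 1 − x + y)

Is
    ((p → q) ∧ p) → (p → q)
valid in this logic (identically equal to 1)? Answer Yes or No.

Yes

At p = 1/4, q = 3/4, for instance:
p → q = 1/4 → 3/4 = 1
(p → q) ∧ p = 1 ∧ 1/4 = 1/4
((p → q) ∧ p) → (p → q) = 1/4 → 1 = 1
and checking the remaining 24 assignments likewise gives ≥ 1 in every case.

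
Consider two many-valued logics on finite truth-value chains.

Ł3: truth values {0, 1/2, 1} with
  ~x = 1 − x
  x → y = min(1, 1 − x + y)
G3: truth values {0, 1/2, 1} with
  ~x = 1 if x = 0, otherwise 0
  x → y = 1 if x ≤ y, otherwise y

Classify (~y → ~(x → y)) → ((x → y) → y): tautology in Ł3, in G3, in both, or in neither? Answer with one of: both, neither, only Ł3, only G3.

In Ł3: every assignment gives 1 — tautology.
In G3: at x = 0, y = 1/2 the value is 1/2 — not a tautology.

only Ł3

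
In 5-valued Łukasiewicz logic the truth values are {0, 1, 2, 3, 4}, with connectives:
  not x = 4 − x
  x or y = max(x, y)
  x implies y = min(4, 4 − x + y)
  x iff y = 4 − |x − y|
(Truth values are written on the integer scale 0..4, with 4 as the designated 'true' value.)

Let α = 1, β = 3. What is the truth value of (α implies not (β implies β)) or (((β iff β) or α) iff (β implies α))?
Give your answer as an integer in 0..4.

3

β implies β = 3 implies 3 = 4
not (β implies β) = not 4 = 0
α implies not (β implies β) = 1 implies 0 = 3
β iff β = 3 iff 3 = 4
(β iff β) or α = 4 or 1 = 4
β implies α = 3 implies 1 = 2
((β iff β) or α) iff (β implies α) = 4 iff 2 = 2
(α implies not (β implies β)) or (((β iff β) or α) iff (β implies α)) = 3 or 2 = 3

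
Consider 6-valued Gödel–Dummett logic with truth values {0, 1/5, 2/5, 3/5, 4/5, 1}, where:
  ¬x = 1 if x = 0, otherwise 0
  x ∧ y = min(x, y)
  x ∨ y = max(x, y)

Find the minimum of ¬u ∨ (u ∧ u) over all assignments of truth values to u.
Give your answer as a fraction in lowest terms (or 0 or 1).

1/5

Take u = 1/5:
¬u = ¬1/5 = 0
u ∧ u = 1/5 ∧ 1/5 = 1/5
¬u ∨ (u ∧ u) = 0 ∨ 1/5 = 1/5
No assignment yields a value below 1/5, so this is the minimum.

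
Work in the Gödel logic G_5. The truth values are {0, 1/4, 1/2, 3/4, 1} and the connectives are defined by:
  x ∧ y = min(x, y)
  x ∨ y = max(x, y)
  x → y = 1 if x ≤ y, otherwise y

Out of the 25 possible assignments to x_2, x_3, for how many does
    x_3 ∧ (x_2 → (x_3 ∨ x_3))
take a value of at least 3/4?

10

value 1: 5 assignments (counts)
value 3/4: 5 assignments (counts)
value 1/2: 5 assignments
value 1/4: 5 assignments
value 0: 5 assignments
So 10 of the 25 assignments meet the threshold.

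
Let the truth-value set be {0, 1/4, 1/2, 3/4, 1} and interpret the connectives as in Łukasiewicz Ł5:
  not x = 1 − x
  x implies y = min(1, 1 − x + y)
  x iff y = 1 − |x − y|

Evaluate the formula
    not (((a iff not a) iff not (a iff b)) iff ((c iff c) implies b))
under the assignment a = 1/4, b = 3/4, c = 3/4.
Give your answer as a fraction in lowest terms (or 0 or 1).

1/4

not a = not 1/4 = 3/4
a iff not a = 1/4 iff 3/4 = 1/2
a iff b = 1/4 iff 3/4 = 1/2
not (a iff b) = not 1/2 = 1/2
(a iff not a) iff not (a iff b) = 1/2 iff 1/2 = 1
c iff c = 3/4 iff 3/4 = 1
(c iff c) implies b = 1 implies 3/4 = 3/4
((a iff not a) iff not (a iff b)) iff ((c iff c) implies b) = 1 iff 3/4 = 3/4
not (((a iff not a) iff not (a iff b)) iff ((c iff c) implies b)) = not 3/4 = 1/4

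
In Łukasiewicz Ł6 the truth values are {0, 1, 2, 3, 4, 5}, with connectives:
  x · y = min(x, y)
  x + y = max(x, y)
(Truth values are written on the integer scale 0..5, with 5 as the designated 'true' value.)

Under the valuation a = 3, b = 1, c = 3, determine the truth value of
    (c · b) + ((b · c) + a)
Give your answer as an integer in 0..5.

c · b = 3 · 1 = 1
b · c = 1 · 3 = 1
(b · c) + a = 1 + 3 = 3
(c · b) + ((b · c) + a) = 1 + 3 = 3

3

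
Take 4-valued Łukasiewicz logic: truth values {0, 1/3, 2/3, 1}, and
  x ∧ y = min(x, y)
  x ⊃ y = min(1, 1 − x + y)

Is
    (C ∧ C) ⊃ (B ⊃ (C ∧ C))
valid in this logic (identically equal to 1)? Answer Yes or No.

B = 0, C = 0 ↦ 1
B = 0, C = 1/3 ↦ 1
B = 0, C = 2/3 ↦ 1
B = 0, C = 1 ↦ 1
B = 1/3, C = 0 ↦ 1
B = 1/3, C = 1/3 ↦ 1
B = 1/3, C = 2/3 ↦ 1
B = 1/3, C = 1 ↦ 1
B = 2/3, C = 0 ↦ 1
B = 2/3, C = 1/3 ↦ 1
B = 2/3, C = 2/3 ↦ 1
B = 2/3, C = 1 ↦ 1
B = 1, C = 0 ↦ 1
B = 1, C = 1/3 ↦ 1
B = 1, C = 2/3 ↦ 1
B = 1, C = 1 ↦ 1
Every assignment gives a value ≥ 1.

Yes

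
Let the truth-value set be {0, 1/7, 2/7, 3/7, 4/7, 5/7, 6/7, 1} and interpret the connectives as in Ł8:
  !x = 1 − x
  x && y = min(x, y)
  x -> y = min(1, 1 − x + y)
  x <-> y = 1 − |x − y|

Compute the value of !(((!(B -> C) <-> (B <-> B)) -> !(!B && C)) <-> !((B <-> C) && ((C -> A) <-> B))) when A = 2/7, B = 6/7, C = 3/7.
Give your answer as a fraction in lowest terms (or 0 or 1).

B -> C = 6/7 -> 3/7 = 4/7
!(B -> C) = !4/7 = 3/7
B <-> B = 6/7 <-> 6/7 = 1
!(B -> C) <-> (B <-> B) = 3/7 <-> 1 = 3/7
!B = !6/7 = 1/7
!B && C = 1/7 && 3/7 = 1/7
!(!B && C) = !1/7 = 6/7
(!(B -> C) <-> (B <-> B)) -> !(!B && C) = 3/7 -> 6/7 = 1
B <-> C = 6/7 <-> 3/7 = 4/7
C -> A = 3/7 -> 2/7 = 6/7
(C -> A) <-> B = 6/7 <-> 6/7 = 1
(B <-> C) && ((C -> A) <-> B) = 4/7 && 1 = 4/7
!((B <-> C) && ((C -> A) <-> B)) = !4/7 = 3/7
((!(B -> C) <-> (B <-> B)) -> !(!B && C)) <-> !((B <-> C) && ((C -> A) <-> B)) = 1 <-> 3/7 = 3/7
!(((!(B -> C) <-> (B <-> B)) -> !(!B && C)) <-> !((B <-> C) && ((C -> A) <-> B))) = !3/7 = 4/7

4/7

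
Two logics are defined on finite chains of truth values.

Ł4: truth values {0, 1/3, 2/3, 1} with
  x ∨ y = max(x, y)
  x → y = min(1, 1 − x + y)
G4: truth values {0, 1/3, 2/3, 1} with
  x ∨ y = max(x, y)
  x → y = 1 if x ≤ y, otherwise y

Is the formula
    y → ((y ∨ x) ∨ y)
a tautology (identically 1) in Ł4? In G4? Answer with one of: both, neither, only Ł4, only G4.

both

In Ł4: every assignment gives 1 — tautology.
In G4: every assignment gives 1 — tautology.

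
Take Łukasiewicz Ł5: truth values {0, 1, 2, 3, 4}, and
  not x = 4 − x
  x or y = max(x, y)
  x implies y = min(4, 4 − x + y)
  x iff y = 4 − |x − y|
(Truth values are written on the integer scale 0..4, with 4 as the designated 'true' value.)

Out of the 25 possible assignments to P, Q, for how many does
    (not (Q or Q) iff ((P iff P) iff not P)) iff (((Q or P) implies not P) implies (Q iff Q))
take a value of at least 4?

5

value 4: 5 assignments (counts)
value 3: 8 assignments
value 2: 6 assignments
value 1: 4 assignments
value 0: 2 assignments
So 5 of the 25 assignments meet the threshold.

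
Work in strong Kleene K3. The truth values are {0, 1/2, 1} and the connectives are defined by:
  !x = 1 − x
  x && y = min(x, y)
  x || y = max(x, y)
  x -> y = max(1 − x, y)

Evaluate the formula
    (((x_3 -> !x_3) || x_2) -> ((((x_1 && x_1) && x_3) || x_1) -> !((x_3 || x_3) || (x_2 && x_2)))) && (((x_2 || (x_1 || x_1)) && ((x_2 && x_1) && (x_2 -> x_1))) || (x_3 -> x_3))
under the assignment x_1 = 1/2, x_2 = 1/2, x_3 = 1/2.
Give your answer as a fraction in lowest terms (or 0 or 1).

1/2

!x_3 = !1/2 = 1/2
x_3 -> !x_3 = 1/2 -> 1/2 = 1/2
(x_3 -> !x_3) || x_2 = 1/2 || 1/2 = 1/2
x_1 && x_1 = 1/2 && 1/2 = 1/2
(x_1 && x_1) && x_3 = 1/2 && 1/2 = 1/2
((x_1 && x_1) && x_3) || x_1 = 1/2 || 1/2 = 1/2
x_3 || x_3 = 1/2 || 1/2 = 1/2
x_2 && x_2 = 1/2 && 1/2 = 1/2
(x_3 || x_3) || (x_2 && x_2) = 1/2 || 1/2 = 1/2
!((x_3 || x_3) || (x_2 && x_2)) = !1/2 = 1/2
(((x_1 && x_1) && x_3) || x_1) -> !((x_3 || x_3) || (x_2 && x_2)) = 1/2 -> 1/2 = 1/2
((x_3 -> !x_3) || x_2) -> ((((x_1 && x_1) && x_3) || x_1) -> !((x_3 || x_3) || (x_2 && x_2))) = 1/2 -> 1/2 = 1/2
x_1 || x_1 = 1/2 || 1/2 = 1/2
x_2 || (x_1 || x_1) = 1/2 || 1/2 = 1/2
x_2 && x_1 = 1/2 && 1/2 = 1/2
x_2 -> x_1 = 1/2 -> 1/2 = 1/2
(x_2 && x_1) && (x_2 -> x_1) = 1/2 && 1/2 = 1/2
(x_2 || (x_1 || x_1)) && ((x_2 && x_1) && (x_2 -> x_1)) = 1/2 && 1/2 = 1/2
x_3 -> x_3 = 1/2 -> 1/2 = 1/2
((x_2 || (x_1 || x_1)) && ((x_2 && x_1) && (x_2 -> x_1))) || (x_3 -> x_3) = 1/2 || 1/2 = 1/2
(((x_3 -> !x_3) || x_2) -> ((((x_1 && x_1) && x_3) || x_1) -> !((x_3 || x_3) || (x_2 && x_2)))) && (((x_2 || (x_1 || x_1)) && ((x_2 && x_1) && (x_2 -> x_1))) || (x_3 -> x_3)) = 1/2 && 1/2 = 1/2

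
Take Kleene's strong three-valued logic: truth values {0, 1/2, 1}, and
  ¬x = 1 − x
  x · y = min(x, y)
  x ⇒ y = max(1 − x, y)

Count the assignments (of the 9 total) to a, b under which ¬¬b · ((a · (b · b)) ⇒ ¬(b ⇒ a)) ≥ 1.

1

a = 0, b = 0 ↦ 0  <
a = 0, b = 1/2 ↦ 1/2  <
a = 0, b = 1 ↦ 1  ≥
a = 1/2, b = 0 ↦ 0  <
a = 1/2, b = 1/2 ↦ 1/2  <
a = 1/2, b = 1 ↦ 1/2  <
a = 1, b = 0 ↦ 0  <
a = 1, b = 1/2 ↦ 1/2  <
a = 1, b = 1 ↦ 0  <
So 1 of the 9 assignments meets the threshold.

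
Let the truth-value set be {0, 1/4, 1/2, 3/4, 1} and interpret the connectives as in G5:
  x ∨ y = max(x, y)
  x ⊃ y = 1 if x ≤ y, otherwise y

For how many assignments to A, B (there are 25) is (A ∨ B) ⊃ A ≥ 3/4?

value 1: 15 assignments (counts)
value 3/4: 1 assignment (counts)
value 1/2: 2 assignments
value 1/4: 3 assignments
value 0: 4 assignments
So 16 of the 25 assignments meet the threshold.

16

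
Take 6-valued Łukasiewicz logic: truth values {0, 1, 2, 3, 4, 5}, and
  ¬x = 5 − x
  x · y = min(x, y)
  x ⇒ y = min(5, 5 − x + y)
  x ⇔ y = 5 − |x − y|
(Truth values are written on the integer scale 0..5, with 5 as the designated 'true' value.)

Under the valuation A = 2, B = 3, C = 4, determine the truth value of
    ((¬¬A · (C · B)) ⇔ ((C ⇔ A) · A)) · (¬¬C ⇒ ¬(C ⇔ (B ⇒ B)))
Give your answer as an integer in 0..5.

2

¬A = ¬2 = 3
¬¬A = ¬3 = 2
C · B = 4 · 3 = 3
¬¬A · (C · B) = 2 · 3 = 2
C ⇔ A = 4 ⇔ 2 = 3
(C ⇔ A) · A = 3 · 2 = 2
(¬¬A · (C · B)) ⇔ ((C ⇔ A) · A) = 2 ⇔ 2 = 5
¬C = ¬4 = 1
¬¬C = ¬1 = 4
B ⇒ B = 3 ⇒ 3 = 5
C ⇔ (B ⇒ B) = 4 ⇔ 5 = 4
¬(C ⇔ (B ⇒ B)) = ¬4 = 1
¬¬C ⇒ ¬(C ⇔ (B ⇒ B)) = 4 ⇒ 1 = 2
((¬¬A · (C · B)) ⇔ ((C ⇔ A) · A)) · (¬¬C ⇒ ¬(C ⇔ (B ⇒ B))) = 5 · 2 = 2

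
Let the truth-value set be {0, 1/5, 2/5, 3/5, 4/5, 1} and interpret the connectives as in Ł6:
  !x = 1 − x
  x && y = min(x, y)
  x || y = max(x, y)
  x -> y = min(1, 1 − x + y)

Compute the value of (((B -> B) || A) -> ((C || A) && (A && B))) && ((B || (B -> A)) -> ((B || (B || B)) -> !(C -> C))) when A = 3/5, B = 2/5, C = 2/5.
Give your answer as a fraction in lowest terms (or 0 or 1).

2/5

B -> B = 2/5 -> 2/5 = 1
(B -> B) || A = 1 || 3/5 = 1
C || A = 2/5 || 3/5 = 3/5
A && B = 3/5 && 2/5 = 2/5
(C || A) && (A && B) = 3/5 && 2/5 = 2/5
((B -> B) || A) -> ((C || A) && (A && B)) = 1 -> 2/5 = 2/5
B -> A = 2/5 -> 3/5 = 1
B || (B -> A) = 2/5 || 1 = 1
B || B = 2/5 || 2/5 = 2/5
B || (B || B) = 2/5 || 2/5 = 2/5
C -> C = 2/5 -> 2/5 = 1
!(C -> C) = !1 = 0
(B || (B || B)) -> !(C -> C) = 2/5 -> 0 = 3/5
(B || (B -> A)) -> ((B || (B || B)) -> !(C -> C)) = 1 -> 3/5 = 3/5
(((B -> B) || A) -> ((C || A) && (A && B))) && ((B || (B -> A)) -> ((B || (B || B)) -> !(C -> C))) = 2/5 && 3/5 = 2/5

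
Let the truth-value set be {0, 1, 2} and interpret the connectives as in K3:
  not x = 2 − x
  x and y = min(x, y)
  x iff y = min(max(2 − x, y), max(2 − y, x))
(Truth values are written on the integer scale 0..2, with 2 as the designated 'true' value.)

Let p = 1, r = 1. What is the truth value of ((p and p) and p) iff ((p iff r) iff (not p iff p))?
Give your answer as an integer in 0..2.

1

p and p = 1 and 1 = 1
(p and p) and p = 1 and 1 = 1
p iff r = 1 iff 1 = 1
not p = not 1 = 1
not p iff p = 1 iff 1 = 1
(p iff r) iff (not p iff p) = 1 iff 1 = 1
((p and p) and p) iff ((p iff r) iff (not p iff p)) = 1 iff 1 = 1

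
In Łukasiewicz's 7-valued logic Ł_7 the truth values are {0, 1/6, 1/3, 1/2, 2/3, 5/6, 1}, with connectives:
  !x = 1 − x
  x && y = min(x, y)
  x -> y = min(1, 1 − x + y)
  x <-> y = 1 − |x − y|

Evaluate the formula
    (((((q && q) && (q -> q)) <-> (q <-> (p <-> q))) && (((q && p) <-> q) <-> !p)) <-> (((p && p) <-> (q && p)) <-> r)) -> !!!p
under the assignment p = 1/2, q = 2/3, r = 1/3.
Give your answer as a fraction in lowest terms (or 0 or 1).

q && q = 2/3 && 2/3 = 2/3
q -> q = 2/3 -> 2/3 = 1
(q && q) && (q -> q) = 2/3 && 1 = 2/3
p <-> q = 1/2 <-> 2/3 = 5/6
q <-> (p <-> q) = 2/3 <-> 5/6 = 5/6
((q && q) && (q -> q)) <-> (q <-> (p <-> q)) = 2/3 <-> 5/6 = 5/6
q && p = 2/3 && 1/2 = 1/2
(q && p) <-> q = 1/2 <-> 2/3 = 5/6
!p = !1/2 = 1/2
((q && p) <-> q) <-> !p = 5/6 <-> 1/2 = 2/3
(((q && q) && (q -> q)) <-> (q <-> (p <-> q))) && (((q && p) <-> q) <-> !p) = 5/6 && 2/3 = 2/3
p && p = 1/2 && 1/2 = 1/2
q && p = 2/3 && 1/2 = 1/2
(p && p) <-> (q && p) = 1/2 <-> 1/2 = 1
((p && p) <-> (q && p)) <-> r = 1 <-> 1/3 = 1/3
((((q && q) && (q -> q)) <-> (q <-> (p <-> q))) && (((q && p) <-> q) <-> !p)) <-> (((p && p) <-> (q && p)) <-> r) = 2/3 <-> 1/3 = 2/3
!p = !1/2 = 1/2
!!p = !1/2 = 1/2
!!!p = !1/2 = 1/2
(((((q && q) && (q -> q)) <-> (q <-> (p <-> q))) && (((q && p) <-> q) <-> !p)) <-> (((p && p) <-> (q && p)) <-> r)) -> !!!p = 2/3 -> 1/2 = 5/6

5/6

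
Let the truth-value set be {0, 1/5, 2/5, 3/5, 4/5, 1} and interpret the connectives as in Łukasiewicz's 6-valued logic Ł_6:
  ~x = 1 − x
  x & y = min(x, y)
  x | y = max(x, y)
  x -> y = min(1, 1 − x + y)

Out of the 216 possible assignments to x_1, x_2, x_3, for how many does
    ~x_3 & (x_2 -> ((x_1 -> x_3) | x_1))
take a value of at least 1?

value 1: 30 assignments (counts)
value 4/5: 39 assignments
value 3/5: 39 assignments
value 2/5: 36 assignments
value 1/5: 36 assignments
value 0: 36 assignments
So 30 of the 216 assignments meet the threshold.

30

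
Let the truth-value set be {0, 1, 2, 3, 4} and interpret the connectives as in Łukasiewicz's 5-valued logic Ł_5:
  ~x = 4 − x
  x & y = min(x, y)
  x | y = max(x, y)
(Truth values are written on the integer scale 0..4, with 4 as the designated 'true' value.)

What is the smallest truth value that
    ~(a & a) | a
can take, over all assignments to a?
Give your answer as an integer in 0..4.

Take a = 2:
a & a = 2 & 2 = 2
~(a & a) = ~2 = 2
~(a & a) | a = 2 | 2 = 2
No assignment yields a value below 2, so this is the minimum.

2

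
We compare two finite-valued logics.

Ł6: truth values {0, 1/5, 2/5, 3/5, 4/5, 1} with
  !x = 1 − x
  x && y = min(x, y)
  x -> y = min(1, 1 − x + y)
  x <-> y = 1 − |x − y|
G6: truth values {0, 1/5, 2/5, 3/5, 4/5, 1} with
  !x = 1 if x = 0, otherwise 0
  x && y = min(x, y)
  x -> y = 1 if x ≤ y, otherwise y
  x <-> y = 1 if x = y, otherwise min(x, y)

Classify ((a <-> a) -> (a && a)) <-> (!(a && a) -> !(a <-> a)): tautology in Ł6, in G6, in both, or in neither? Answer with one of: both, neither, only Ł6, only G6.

In Ł6: every assignment gives 1 — tautology.
In G6: at a = 1/5 the value is 1/5 — not a tautology.

only Ł6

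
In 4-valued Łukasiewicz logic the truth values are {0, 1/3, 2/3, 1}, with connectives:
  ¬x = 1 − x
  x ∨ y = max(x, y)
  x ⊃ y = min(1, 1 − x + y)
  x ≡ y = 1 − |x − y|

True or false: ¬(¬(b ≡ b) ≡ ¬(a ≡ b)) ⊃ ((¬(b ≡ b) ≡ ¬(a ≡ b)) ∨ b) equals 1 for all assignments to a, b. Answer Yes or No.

No

Counterexample: take a = 2/3, b = 0.
b ≡ b = 0 ≡ 0 = 1
¬(b ≡ b) = ¬1 = 0
a ≡ b = 2/3 ≡ 0 = 1/3
¬(a ≡ b) = ¬1/3 = 2/3
¬(b ≡ b) ≡ ¬(a ≡ b) = 0 ≡ 2/3 = 1/3
¬(¬(b ≡ b) ≡ ¬(a ≡ b)) = ¬1/3 = 2/3
(¬(b ≡ b) ≡ ¬(a ≡ b)) ∨ b = 1/3 ∨ 0 = 1/3
¬(¬(b ≡ b) ≡ ¬(a ≡ b)) ⊃ ((¬(b ≡ b) ≡ ¬(a ≡ b)) ∨ b) = 2/3 ⊃ 1/3 = 2/3
This gives 2/3 ≠ 1.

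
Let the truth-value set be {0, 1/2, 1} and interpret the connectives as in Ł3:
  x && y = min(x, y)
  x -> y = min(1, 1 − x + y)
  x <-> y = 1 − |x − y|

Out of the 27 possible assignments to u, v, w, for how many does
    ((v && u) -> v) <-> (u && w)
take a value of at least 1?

3

value 1: 3 assignments (counts)
value 1/2: 9 assignments
value 0: 15 assignments
So 3 of the 27 assignments meet the threshold.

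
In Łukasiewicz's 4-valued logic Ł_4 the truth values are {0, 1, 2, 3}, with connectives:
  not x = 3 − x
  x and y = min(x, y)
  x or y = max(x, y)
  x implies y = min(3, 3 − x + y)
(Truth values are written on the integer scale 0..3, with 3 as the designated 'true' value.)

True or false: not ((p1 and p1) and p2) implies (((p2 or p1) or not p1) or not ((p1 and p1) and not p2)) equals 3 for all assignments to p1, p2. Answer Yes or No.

No

Counterexample: take p1 = 1, p2 = 0.
p1 and p1 = 1 and 1 = 1
(p1 and p1) and p2 = 1 and 0 = 0
not ((p1 and p1) and p2) = not 0 = 3
p2 or p1 = 0 or 1 = 1
not p1 = not 1 = 2
(p2 or p1) or not p1 = 1 or 2 = 2
p1 and p1 = 1 and 1 = 1
not p2 = not 0 = 3
(p1 and p1) and not p2 = 1 and 3 = 1
not ((p1 and p1) and not p2) = not 1 = 2
((p2 or p1) or not p1) or not ((p1 and p1) and not p2) = 2 or 2 = 2
not ((p1 and p1) and p2) implies (((p2 or p1) or not p1) or not ((p1 and p1) and not p2)) = 3 implies 2 = 2
This gives 2 ≠ 3.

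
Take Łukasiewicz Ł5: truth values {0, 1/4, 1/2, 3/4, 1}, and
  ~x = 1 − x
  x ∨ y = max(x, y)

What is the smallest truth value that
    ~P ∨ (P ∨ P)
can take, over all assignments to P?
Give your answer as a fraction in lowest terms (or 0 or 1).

1/2

Take P = 1/2:
~P = ~1/2 = 1/2
P ∨ P = 1/2 ∨ 1/2 = 1/2
~P ∨ (P ∨ P) = 1/2 ∨ 1/2 = 1/2
No assignment yields a value below 1/2, so this is the minimum.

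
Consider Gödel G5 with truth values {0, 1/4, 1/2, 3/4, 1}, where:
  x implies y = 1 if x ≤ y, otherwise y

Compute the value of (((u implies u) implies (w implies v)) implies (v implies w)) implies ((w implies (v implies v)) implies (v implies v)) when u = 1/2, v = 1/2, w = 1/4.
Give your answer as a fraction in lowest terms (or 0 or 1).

u implies u = 1/2 implies 1/2 = 1
w implies v = 1/4 implies 1/2 = 1
(u implies u) implies (w implies v) = 1 implies 1 = 1
v implies w = 1/2 implies 1/4 = 1/4
((u implies u) implies (w implies v)) implies (v implies w) = 1 implies 1/4 = 1/4
v implies v = 1/2 implies 1/2 = 1
w implies (v implies v) = 1/4 implies 1 = 1
v implies v = 1/2 implies 1/2 = 1
(w implies (v implies v)) implies (v implies v) = 1 implies 1 = 1
(((u implies u) implies (w implies v)) implies (v implies w)) implies ((w implies (v implies v)) implies (v implies v)) = 1/4 implies 1 = 1

1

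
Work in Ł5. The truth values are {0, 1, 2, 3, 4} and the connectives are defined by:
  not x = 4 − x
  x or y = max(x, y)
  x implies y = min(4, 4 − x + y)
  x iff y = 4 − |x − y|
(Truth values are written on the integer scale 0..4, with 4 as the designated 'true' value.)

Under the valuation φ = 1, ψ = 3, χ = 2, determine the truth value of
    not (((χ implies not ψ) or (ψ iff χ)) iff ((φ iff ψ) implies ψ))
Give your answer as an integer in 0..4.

1

not ψ = not 3 = 1
χ implies not ψ = 2 implies 1 = 3
ψ iff χ = 3 iff 2 = 3
(χ implies not ψ) or (ψ iff χ) = 3 or 3 = 3
φ iff ψ = 1 iff 3 = 2
(φ iff ψ) implies ψ = 2 implies 3 = 4
((χ implies not ψ) or (ψ iff χ)) iff ((φ iff ψ) implies ψ) = 3 iff 4 = 3
not (((χ implies not ψ) or (ψ iff χ)) iff ((φ iff ψ) implies ψ)) = not 3 = 1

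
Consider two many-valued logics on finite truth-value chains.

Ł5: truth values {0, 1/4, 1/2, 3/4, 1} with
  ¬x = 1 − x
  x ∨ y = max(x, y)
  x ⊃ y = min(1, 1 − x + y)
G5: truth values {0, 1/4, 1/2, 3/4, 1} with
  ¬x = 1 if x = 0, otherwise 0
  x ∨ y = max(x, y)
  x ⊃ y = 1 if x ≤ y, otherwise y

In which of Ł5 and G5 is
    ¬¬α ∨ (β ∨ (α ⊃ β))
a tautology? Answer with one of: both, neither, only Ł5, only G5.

only G5

In Ł5: at α = 1/4, β = 0 the value is 3/4 — not a tautology.
In G5: every assignment gives 1 — tautology.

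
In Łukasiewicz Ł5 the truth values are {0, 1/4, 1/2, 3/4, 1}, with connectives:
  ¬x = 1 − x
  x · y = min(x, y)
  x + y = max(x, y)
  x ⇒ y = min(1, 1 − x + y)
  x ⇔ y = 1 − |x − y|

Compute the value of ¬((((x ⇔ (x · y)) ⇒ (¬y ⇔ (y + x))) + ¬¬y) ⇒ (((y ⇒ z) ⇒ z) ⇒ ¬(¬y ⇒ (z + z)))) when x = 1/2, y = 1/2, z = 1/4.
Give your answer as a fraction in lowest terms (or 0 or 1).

1/4

x · y = 1/2 · 1/2 = 1/2
x ⇔ (x · y) = 1/2 ⇔ 1/2 = 1
¬y = ¬1/2 = 1/2
y + x = 1/2 + 1/2 = 1/2
¬y ⇔ (y + x) = 1/2 ⇔ 1/2 = 1
(x ⇔ (x · y)) ⇒ (¬y ⇔ (y + x)) = 1 ⇒ 1 = 1
¬y = ¬1/2 = 1/2
¬¬y = ¬1/2 = 1/2
((x ⇔ (x · y)) ⇒ (¬y ⇔ (y + x))) + ¬¬y = 1 + 1/2 = 1
y ⇒ z = 1/2 ⇒ 1/4 = 3/4
(y ⇒ z) ⇒ z = 3/4 ⇒ 1/4 = 1/2
¬y = ¬1/2 = 1/2
z + z = 1/4 + 1/4 = 1/4
¬y ⇒ (z + z) = 1/2 ⇒ 1/4 = 3/4
¬(¬y ⇒ (z + z)) = ¬3/4 = 1/4
((y ⇒ z) ⇒ z) ⇒ ¬(¬y ⇒ (z + z)) = 1/2 ⇒ 1/4 = 3/4
(((x ⇔ (x · y)) ⇒ (¬y ⇔ (y + x))) + ¬¬y) ⇒ (((y ⇒ z) ⇒ z) ⇒ ¬(¬y ⇒ (z + z))) = 1 ⇒ 3/4 = 3/4
¬((((x ⇔ (x · y)) ⇒ (¬y ⇔ (y + x))) + ¬¬y) ⇒ (((y ⇒ z) ⇒ z) ⇒ ¬(¬y ⇒ (z + z)))) = ¬3/4 = 1/4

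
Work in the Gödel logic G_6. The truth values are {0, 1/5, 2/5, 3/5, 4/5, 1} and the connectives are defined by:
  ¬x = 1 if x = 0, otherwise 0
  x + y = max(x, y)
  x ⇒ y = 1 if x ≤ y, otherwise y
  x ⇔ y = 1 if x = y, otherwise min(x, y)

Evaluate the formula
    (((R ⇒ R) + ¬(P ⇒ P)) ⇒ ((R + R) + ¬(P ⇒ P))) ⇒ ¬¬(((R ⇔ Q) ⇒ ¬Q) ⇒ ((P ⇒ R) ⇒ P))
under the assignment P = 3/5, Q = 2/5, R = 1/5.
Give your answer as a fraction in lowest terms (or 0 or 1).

1

R ⇒ R = 1/5 ⇒ 1/5 = 1
P ⇒ P = 3/5 ⇒ 3/5 = 1
¬(P ⇒ P) = ¬1 = 0
(R ⇒ R) + ¬(P ⇒ P) = 1 + 0 = 1
R + R = 1/5 + 1/5 = 1/5
P ⇒ P = 3/5 ⇒ 3/5 = 1
¬(P ⇒ P) = ¬1 = 0
(R + R) + ¬(P ⇒ P) = 1/5 + 0 = 1/5
((R ⇒ R) + ¬(P ⇒ P)) ⇒ ((R + R) + ¬(P ⇒ P)) = 1 ⇒ 1/5 = 1/5
R ⇔ Q = 1/5 ⇔ 2/5 = 1/5
¬Q = ¬2/5 = 0
(R ⇔ Q) ⇒ ¬Q = 1/5 ⇒ 0 = 0
P ⇒ R = 3/5 ⇒ 1/5 = 1/5
(P ⇒ R) ⇒ P = 1/5 ⇒ 3/5 = 1
((R ⇔ Q) ⇒ ¬Q) ⇒ ((P ⇒ R) ⇒ P) = 0 ⇒ 1 = 1
¬(((R ⇔ Q) ⇒ ¬Q) ⇒ ((P ⇒ R) ⇒ P)) = ¬1 = 0
¬¬(((R ⇔ Q) ⇒ ¬Q) ⇒ ((P ⇒ R) ⇒ P)) = ¬0 = 1
(((R ⇒ R) + ¬(P ⇒ P)) ⇒ ((R + R) + ¬(P ⇒ P))) ⇒ ¬¬(((R ⇔ Q) ⇒ ¬Q) ⇒ ((P ⇒ R) ⇒ P)) = 1/5 ⇒ 1 = 1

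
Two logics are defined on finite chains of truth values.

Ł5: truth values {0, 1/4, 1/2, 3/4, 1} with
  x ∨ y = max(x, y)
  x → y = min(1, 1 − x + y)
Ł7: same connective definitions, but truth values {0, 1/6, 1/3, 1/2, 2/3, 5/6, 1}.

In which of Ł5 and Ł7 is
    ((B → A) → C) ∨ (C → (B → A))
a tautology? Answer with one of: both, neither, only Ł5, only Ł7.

both

In Ł5: every assignment gives 1 — tautology.
In Ł7: every assignment gives 1 — tautology.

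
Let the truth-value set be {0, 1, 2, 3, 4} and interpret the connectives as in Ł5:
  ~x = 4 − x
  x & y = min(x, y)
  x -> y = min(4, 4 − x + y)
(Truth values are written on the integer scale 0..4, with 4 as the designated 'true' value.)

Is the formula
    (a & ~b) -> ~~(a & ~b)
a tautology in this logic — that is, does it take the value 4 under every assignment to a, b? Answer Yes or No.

Yes

At a = 4, b = 3, for instance:
~b = ~3 = 1
a & ~b = 4 & 1 = 1
~(a & ~b) = ~1 = 3
~~(a & ~b) = ~3 = 1
(a & ~b) -> ~~(a & ~b) = 1 -> 1 = 4
and checking the remaining 24 assignments likewise gives ≥ 4 in every case.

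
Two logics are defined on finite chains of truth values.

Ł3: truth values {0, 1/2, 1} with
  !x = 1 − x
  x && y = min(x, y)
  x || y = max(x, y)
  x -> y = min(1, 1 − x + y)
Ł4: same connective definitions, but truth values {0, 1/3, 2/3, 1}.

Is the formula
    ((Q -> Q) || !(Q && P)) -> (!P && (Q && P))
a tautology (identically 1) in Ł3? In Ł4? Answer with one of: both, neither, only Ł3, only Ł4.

neither

In Ł3: at P = 0, Q = 0 the value is 0 — not a tautology.
In Ł4: at P = 0, Q = 0 the value is 0 — not a tautology.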